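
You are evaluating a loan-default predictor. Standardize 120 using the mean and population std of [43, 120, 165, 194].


μ = 130.5, σ = 56.9846
z = (120 - 130.5)/56.9846 = -0.1843

-0.1843


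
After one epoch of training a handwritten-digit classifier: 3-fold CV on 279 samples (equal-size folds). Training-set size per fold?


Fold size = 279/3 = 93
Training per fold = 279 - 93 = 186

186


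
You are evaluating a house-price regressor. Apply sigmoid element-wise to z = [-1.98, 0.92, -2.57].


σ(-1.98) = 1/(1+e^1.98) = 0.1213
σ(0.92) = 1/(1+e^-0.92) = 0.715
σ(-2.57) = 1/(1+e^2.57) = 0.0711
result = [0.1213, 0.715, 0.0711]

[0.1213, 0.715, 0.0711]


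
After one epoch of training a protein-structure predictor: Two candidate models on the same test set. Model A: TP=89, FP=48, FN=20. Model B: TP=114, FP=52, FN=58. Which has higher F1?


Model A: P=89/137=0.6496, R=89/109=0.8165, F1=2PR/(P+R)=2TP/(2TP+FP+FN)=178/246=0.7236
Model B: P=114/166=0.6867, R=114/172=0.6628, F1=2PR/(P+R)=2TP/(2TP+FP+FN)=228/338=0.6746
0.7236 > 0.6746 → Model A

Model A


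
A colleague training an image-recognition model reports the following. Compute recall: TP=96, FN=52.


Recall = TP/(TP+FN)
= 96/(96+52)
= 96/148 = 64.86%

64.86%


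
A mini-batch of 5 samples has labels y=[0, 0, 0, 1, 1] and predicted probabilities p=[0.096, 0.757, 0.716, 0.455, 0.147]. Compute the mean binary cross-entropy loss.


L[0] = -ln(1-0.096) = -ln(0.904) = 0.1009
L[1] = -ln(1-0.757) = -ln(0.243) = 1.4147
L[2] = -ln(1-0.716) = -ln(0.284) = 1.2588
L[3] = -ln(0.455) = 0.7875
L[4] = -ln(0.147) = 1.9173
mean = (0.1009 + 1.4147 + 1.2588 + 0.7875 + 1.9173)/5 = 1.0958

1.0958


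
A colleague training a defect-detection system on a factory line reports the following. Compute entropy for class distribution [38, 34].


Probabilities: [38/72, 34/72] ≈ [0.5278, 0.4722]
H = -((38/72)·log₂(38/72) + (34/72)·log₂(34/72))
  = 0.9978 bits

0.9978 bits


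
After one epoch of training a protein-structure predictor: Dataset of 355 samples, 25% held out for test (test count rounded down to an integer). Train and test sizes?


Test = ⌊355·25/100⌋ = 88
Train = 355 - 88 = 267

Train: 267, Test: 88


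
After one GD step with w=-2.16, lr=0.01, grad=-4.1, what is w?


w_new = w - α·∇
= -2.16 - 0.01·-4.1
= -2.16 + 0.041
= -2.119

-2.119


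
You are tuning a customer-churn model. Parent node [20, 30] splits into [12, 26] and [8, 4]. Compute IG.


Parent = [20, 30], H_parent = 0.971
H_left = 0.8997 (n=38), H_right = 0.9183 (n=12)
H_children = (38/50)·0.8997 + (12/50)·0.9183 = 0.9042
IG = 0.971 - 0.9042 = 0.0668

0.0668


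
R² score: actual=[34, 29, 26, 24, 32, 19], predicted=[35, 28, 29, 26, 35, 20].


ȳ = 27.3333
SS_res = Σ(y-ŷ)² = 25
SS_tot = Σ(y-ȳ)² = 151.33
R² = 1 - SS_res/SS_tot = 1 - 0.1652 = 0.8348

0.8348


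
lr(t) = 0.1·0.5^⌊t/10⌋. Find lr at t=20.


n_drops = ⌊20/10⌋ = 2
lr = 0.1·0.5^2 = 0.1·0.25 = 0.025

0.025


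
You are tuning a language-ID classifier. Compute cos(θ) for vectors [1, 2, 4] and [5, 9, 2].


A·B = 1·5 + 2·9 + 4·2 = 31
‖A‖ = √21 = 4.5826, ‖B‖ = √110 = 10.4881
cos = 31/(√21·√110) = 31/√2310 = 0.645

0.645


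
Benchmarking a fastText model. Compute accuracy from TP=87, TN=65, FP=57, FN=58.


Accuracy = (TP+TN)/(TP+TN+FP+FN)
= (87+65)/(267)
= 152/267 = 56.93%

56.93%


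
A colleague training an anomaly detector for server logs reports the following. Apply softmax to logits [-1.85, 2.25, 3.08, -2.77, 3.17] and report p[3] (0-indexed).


Exponentials: e^-1.85=0.1572, e^2.25=9.4877, e^3.08=21.7584, e^-2.77=0.0627, e^3.17=23.8075
Sum = 55.2735
Softmax = [0.0028, 0.1717, 0.3936, 0.0011, 0.4307]
p[3] = 0.0627/55.2735 = 0.0011

0.0011


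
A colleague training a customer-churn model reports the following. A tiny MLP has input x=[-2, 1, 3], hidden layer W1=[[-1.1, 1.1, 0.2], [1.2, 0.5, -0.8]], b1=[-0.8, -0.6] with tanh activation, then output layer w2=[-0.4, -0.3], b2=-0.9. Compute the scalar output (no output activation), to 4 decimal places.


z1[0] = (-1.1)·(-2) + (1.1)·(1) + (0.2)·(3) - 0.8 = 3.1
z1[1] = (1.2)·(-2) + (0.5)·(1) + (-0.8)·(3) - 0.6 = -4.9
h = tanh(z1) = [0.9959, -0.9999]
output = (-0.4)·(0.9959) + (-0.3)·(-0.9999) - 0.9 = -0.9984

-0.9984


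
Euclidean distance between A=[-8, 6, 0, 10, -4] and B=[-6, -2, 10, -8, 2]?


d = √((-8+ 6)² + (6+ 2)² + (0-10)² + (10+ 8)² + (-4-2)²)
  = √(4 + 64 + 100 + 324 + 36)
  = √528 = 22.9783

22.9783


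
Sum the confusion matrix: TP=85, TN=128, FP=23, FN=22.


Total = TP + TN + FP + FN
= 85 + 128 + 23 + 22
= 258
(Predicted positive: 108, predicted negative: 150)

258


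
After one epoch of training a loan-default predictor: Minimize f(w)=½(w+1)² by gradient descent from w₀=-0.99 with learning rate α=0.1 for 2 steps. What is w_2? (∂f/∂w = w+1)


step 1: grad = -0.99+1 = 0.01; w = -0.99 - 0.1·(0.01) = -0.991
step 2: grad = -0.991+1 = 0.009; w = -0.991 - 0.1·(0.009) = -0.9919

-0.9919


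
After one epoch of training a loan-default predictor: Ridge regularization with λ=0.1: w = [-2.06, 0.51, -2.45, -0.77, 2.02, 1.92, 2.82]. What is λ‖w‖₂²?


‖w‖₂² = (-2.06)² + (0.51)² + (-2.45)² + (-0.77)² + (2.02)² + (1.92)² + (2.82)²
     = 4.2436 + 0.2601 + 6.0025 + 0.5929 + 4.0804 + 3.6864 + 7.9524
     = 26.8183
λ·‖w‖₂² = 0.1·26.8183 = 2.68183

2.68183


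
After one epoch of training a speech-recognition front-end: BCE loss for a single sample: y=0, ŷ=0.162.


BCE = -[y·ln(p) + (1-y)·ln(1-p)]
= -0 - 1·ln(1-0.162)
= -ln(0.838) = 0.1767

0.1767


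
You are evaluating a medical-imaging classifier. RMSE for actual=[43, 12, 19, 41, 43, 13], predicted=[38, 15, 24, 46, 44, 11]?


MSE = 89/6 = 14.8333
RMSE = √(89/6) = 3.8514

3.8514


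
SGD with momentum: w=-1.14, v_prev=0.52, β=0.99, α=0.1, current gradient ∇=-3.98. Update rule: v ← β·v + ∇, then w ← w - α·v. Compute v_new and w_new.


v_new = 0.99·0.52 - 3.98 = 0.5148 - 3.98 = -3.4652
w_new = -1.14 - 0.1·-3.4652 = -1.14 + 0.34652 = -0.79348

v_new=-3.4652, w_new=-0.79348


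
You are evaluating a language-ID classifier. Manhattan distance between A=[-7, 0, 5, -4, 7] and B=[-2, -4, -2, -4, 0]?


d = |-7+ 2| + |0+ 4| + |5+ 2| + |-4+ 4| + |7-0|
  = 5 + 4 + 7 + 0 + 7
  = 23

23


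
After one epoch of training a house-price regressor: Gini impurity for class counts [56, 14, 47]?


Probabilities: [56/117, 14/117, 47/117] ≈ [0.4786, 0.1197, 0.4017]
Σpᵢ² = (3136 + 196 + 2209)/117² = 5541/13689
Gini = 1 - Σpᵢ² = 1 - 5541/13689 = 0.5952

0.5952


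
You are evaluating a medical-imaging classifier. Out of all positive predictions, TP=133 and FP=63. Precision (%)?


Precision = TP/(TP+FP)
= 133/(133+63)
= 133/196 = 67.86%

67.86%


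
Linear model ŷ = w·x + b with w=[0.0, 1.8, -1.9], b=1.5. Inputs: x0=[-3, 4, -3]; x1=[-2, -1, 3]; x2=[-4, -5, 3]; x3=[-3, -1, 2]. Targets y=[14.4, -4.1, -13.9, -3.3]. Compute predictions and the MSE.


ŷ0 = (0.0)·(-3) + (1.8)·(4) + (-1.9)·(-3) + 1.5 = 14.4
ŷ1 = (0.0)·(-2) + (1.8)·(-1) + (-1.9)·(3) + 1.5 = -6.0
ŷ2 = (0.0)·(-4) + (1.8)·(-5) + (-1.9)·(3) + 1.5 = -13.2
ŷ3 = (0.0)·(-3) + (1.8)·(-1) + (-1.9)·(2) + 1.5 = -4.1
errors² = [0.0, 3.61, 0.49, 0.64]
MSE = 4.7400/4 = 1.185

1.185


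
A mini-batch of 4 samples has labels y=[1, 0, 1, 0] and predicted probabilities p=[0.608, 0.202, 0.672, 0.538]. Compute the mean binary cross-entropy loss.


L[0] = -ln(0.608) = 0.4976
L[1] = -ln(1-0.202) = -ln(0.798) = 0.2256
L[2] = -ln(0.672) = 0.3975
L[3] = -ln(1-0.538) = -ln(0.462) = 0.7722
mean = (0.4976 + 0.2256 + 0.3975 + 0.7722)/4 = 0.4732

0.4732


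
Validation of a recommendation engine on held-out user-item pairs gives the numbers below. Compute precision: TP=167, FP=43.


Precision = TP/(TP+FP)
= 167/(167+43)
= 167/210 = 79.52%

79.52%


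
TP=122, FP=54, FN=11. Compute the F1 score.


Precision = 122/176 = 0.6932
Recall = 122/133 = 0.9173
F1 = 2·P·R/(P+R) = 2·TP/(2·TP+FP+FN) = 244/(244+54+11) = 244/309 = 0.7896

0.7896


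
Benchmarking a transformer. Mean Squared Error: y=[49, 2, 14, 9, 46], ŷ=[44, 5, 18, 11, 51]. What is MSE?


Squared errors: (49-44)²=25, (2-5)²=9, (14-18)²=16, (9-11)²=4, (46-51)²=25
Sum = 79
MSE = 79/5 = 79/5

79/5


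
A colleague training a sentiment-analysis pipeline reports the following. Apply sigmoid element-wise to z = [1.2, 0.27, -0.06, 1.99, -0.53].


σ(1.2) = 1/(1+e^-1.2) = 0.7685
σ(0.27) = 1/(1+e^-0.27) = 0.5671
σ(-0.06) = 1/(1+e^0.06) = 0.485
σ(1.99) = 1/(1+e^-1.99) = 0.8797
σ(-0.53) = 1/(1+e^0.53) = 0.3705
result = [0.7685, 0.5671, 0.485, 0.8797, 0.3705]

[0.7685, 0.5671, 0.485, 0.8797, 0.3705]


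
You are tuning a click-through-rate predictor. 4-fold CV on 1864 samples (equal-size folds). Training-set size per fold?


Fold size = 1864/4 = 466
Training per fold = 1864 - 466 = 1398

1398


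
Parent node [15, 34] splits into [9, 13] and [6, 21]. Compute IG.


Parent = [15, 34], H_parent = 0.8886
H_left = 0.976 (n=22), H_right = 0.7642 (n=27)
H_children = (22/49)·0.976 + (27/49)·0.7642 = 0.8593
IG = 0.8886 - 0.8593 = 0.0293

0.0293


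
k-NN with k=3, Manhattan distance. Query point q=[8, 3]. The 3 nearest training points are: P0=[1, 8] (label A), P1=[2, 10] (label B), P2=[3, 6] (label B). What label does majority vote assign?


d(q,P0) = 12  (label A)
d(q,P1) = 13  (label B)
d(q,P2) = 8  (label B)
Votes: A=1, B=2
Majority → B

B


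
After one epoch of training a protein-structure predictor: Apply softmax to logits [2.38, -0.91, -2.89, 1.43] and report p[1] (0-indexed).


Exponentials: e^2.38=10.8049, e^-0.91=0.4025, e^-2.89=0.0556, e^1.43=4.1787
Sum = 15.4417
Softmax = [0.6997, 0.0261, 0.0036, 0.2706]
p[1] = 0.4025/15.4417 = 0.0261

0.0261


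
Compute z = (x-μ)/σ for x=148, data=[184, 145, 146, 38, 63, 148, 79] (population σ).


μ = 114.7143, σ = 50.1988
z = (148 - 114.7143)/50.1988 = 0.6631

0.6631


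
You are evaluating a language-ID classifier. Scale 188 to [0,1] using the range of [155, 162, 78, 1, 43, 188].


min=1, max=188
(188-1)/(188-1) = 187/187 = 1.0

1.0


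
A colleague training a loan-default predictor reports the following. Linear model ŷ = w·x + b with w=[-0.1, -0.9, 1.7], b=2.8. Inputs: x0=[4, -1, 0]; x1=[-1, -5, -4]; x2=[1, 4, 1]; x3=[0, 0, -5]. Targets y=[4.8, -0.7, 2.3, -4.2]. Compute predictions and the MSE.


ŷ0 = (-0.1)·(4) + (-0.9)·(-1) + (1.7)·(0) + 2.8 = 3.3
ŷ1 = (-0.1)·(-1) + (-0.9)·(-5) + (1.7)·(-4) + 2.8 = 0.6
ŷ2 = (-0.1)·(1) + (-0.9)·(4) + (1.7)·(1) + 2.8 = 0.8
ŷ3 = (-0.1)·(0) + (-0.9)·(0) + (1.7)·(-5) + 2.8 = -5.7
errors² = [2.25, 1.69, 2.25, 2.25]
MSE = 8.4400/4 = 2.11

2.11


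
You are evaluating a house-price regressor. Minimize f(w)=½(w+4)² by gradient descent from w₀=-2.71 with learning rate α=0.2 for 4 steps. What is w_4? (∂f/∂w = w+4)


step 1: grad = -2.71+4 = 1.29; w = -2.71 - 0.2·(1.29) = -2.968
step 2: grad = -2.968+4 = 1.032; w = -2.968 - 0.2·(1.032) = -3.1744
step 3: grad = -3.1744+4 = 0.8256; w = -3.1744 - 0.2·(0.8256) = -3.33952
step 4: grad = -3.33952+4 = 0.66048; w = -3.33952 - 0.2·(0.66048) = -3.471616

-3.471616


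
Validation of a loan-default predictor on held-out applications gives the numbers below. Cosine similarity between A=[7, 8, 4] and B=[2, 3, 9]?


A·B = 7·2 + 8·3 + 4·9 = 74
‖A‖ = √129 = 11.3578, ‖B‖ = √94 = 9.6954
cos = 74/(√129·√94) = 74/√12126 = 0.672

0.672


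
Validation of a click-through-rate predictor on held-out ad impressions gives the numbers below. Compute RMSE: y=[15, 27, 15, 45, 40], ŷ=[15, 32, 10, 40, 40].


MSE = 75/5 = 15
RMSE = √(75/5) = 3.873

3.873


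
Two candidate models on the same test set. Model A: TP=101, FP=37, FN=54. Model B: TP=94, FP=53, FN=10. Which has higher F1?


Model A: P=101/138=0.7319, R=101/155=0.6516, F1=2PR/(P+R)=2TP/(2TP+FP+FN)=202/293=0.6894
Model B: P=94/147=0.6395, R=94/104=0.9038, F1=2PR/(P+R)=2TP/(2TP+FP+FN)=188/251=0.749
0.6894 < 0.749 → Model B

Model B


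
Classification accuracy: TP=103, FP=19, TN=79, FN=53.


Accuracy = (TP+TN)/(TP+TN+FP+FN)
= (103+79)/(254)
= 182/254 = 71.65%

71.65%


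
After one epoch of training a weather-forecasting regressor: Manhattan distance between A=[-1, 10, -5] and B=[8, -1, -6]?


d = |-1-8| + |10+ 1| + |-5+ 6|
  = 9 + 11 + 1
  = 21

21


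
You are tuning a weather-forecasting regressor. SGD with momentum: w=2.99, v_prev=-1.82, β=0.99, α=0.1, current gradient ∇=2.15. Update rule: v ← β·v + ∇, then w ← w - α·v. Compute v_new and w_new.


v_new = 0.99·-1.82 + 2.15 = -1.8018 + 2.15 = 0.3482
w_new = 2.99 - 0.1·0.3482 = 2.99 - 0.03482 = 2.95518

v_new=0.3482, w_new=2.95518


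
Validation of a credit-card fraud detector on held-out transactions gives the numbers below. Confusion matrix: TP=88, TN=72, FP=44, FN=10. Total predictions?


Total = TP + TN + FP + FN
= 88 + 72 + 44 + 10
= 214
(Predicted positive: 132, predicted negative: 82)

214


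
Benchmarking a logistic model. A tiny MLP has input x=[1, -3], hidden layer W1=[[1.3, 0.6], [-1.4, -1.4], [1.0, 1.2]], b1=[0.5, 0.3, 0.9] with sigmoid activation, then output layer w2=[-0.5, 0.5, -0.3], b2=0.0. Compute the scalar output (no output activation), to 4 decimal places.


z1[0] = (1.3)·(1) + (0.6)·(-3) + 0.5 = 0.0
z1[1] = (-1.4)·(1) + (-1.4)·(-3) + 0.3 = 3.1
z1[2] = (1.0)·(1) + (1.2)·(-3) + 0.9 = -1.7
h = sigmoid(z1) = [0.5, 0.9569, 0.1545]
output = (-0.5)·(0.5) + (0.5)·(0.9569) + (-0.3)·(0.1545) + 0.0 = 0.1821

0.1821


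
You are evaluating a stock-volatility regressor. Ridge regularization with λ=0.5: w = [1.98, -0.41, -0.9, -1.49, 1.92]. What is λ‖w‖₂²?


‖w‖₂² = (1.98)² + (-0.41)² + (-0.9)² + (-1.49)² + (1.92)²
     = 3.9204 + 0.1681 + 0.81 + 2.2201 + 3.6864
     = 10.805
λ·‖w‖₂² = 0.5·10.805 = 5.4025

5.4025


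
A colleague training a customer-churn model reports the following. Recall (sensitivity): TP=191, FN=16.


Recall = TP/(TP+FN)
= 191/(191+16)
= 191/207 = 92.27%

92.27%


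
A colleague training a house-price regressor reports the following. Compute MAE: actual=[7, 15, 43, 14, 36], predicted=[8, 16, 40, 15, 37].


Absolute errors: |7-8|=1, |15-16|=1, |43-40|=3, |14-15|=1, |36-37|=1
Sum = 7
MAE = 7/5 = 7/5

7/5


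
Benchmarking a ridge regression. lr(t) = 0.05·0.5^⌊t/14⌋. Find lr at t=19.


n_drops = ⌊19/14⌋ = 1
lr = 0.05·0.5^1 = 0.05·0.5 = 0.025

0.025


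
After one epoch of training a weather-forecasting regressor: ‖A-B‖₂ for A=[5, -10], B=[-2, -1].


d = √((5+ 2)² + (-10+ 1)²)
  = √(49 + 81)
  = √130 = 11.4018

11.4018


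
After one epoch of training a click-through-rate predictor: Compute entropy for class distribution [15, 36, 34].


Probabilities: [15/85, 36/85, 34/85] ≈ [0.1765, 0.4235, 0.4]
H = -((15/85)·log₂(15/85) + (36/85)·log₂(36/85) + (34/85)·log₂(34/85))
  = 1.4953 bits

1.4953 bits


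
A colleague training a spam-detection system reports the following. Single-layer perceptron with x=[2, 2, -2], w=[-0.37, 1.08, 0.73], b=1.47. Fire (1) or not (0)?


z = (2)·(-0.37) + (2)·(1.08) + (-2)·(0.73) + 1.47
  = 1.43
step(z) = 1 (z≥0)

1


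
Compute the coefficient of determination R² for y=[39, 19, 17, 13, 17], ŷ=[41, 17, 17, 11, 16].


ȳ = 21
SS_res = Σ(y-ŷ)² = 13
SS_tot = Σ(y-ȳ)² = 424
R² = 1 - SS_res/SS_tot = 1 - 0.0307 = 0.9693

0.9693


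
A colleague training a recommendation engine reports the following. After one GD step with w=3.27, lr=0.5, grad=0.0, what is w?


w_new = w - α·∇
= 3.27 - 0.5·0.0
= 3.27 - 0
= 3.27

3.27


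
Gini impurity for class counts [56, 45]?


Probabilities: [56/101, 45/101] ≈ [0.5545, 0.4455]
Σpᵢ² = (3136 + 2025)/101² = 5161/10201
Gini = 1 - Σpᵢ² = 1 - 5161/10201 = 0.4941

0.4941


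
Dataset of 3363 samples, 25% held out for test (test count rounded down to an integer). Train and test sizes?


Test = ⌊3363·25/100⌋ = 840
Train = 3363 - 840 = 2523

Train: 2523, Test: 840


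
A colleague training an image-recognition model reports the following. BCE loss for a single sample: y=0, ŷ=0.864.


BCE = -[y·ln(p) + (1-y)·ln(1-p)]
= -0 - 1·ln(1-0.864)
= -ln(0.136) = 1.9951

1.9951


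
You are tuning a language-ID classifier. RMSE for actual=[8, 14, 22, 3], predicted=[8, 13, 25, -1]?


MSE = 26/4 = 6.5
RMSE = √(26/4) = 2.5495

2.5495


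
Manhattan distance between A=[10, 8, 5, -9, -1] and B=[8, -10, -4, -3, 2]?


d = |10-8| + |8+ 10| + |5+ 4| + |-9+ 3| + |-1-2|
  = 2 + 18 + 9 + 6 + 3
  = 38

38


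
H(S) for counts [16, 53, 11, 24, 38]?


Probabilities: [16/142, 53/142, 11/142, 24/142, 38/142] ≈ [0.1127, 0.3732, 0.0775, 0.169, 0.2676]
H = -((16/142)·log₂(16/142) + (53/142)·log₂(53/142) + (11/142)·log₂(11/142) + (24/142)·log₂(24/142) + (38/142)·log₂(38/142))
  = 2.1139 bits

2.1139 bits


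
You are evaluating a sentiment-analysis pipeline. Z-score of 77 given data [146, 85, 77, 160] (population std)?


μ = 117, σ = 36.4486
z = (77 - 117)/36.4486 = -1.0974

-1.0974


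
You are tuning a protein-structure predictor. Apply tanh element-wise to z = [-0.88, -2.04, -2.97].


tanh(-0.88) = -0.7064
tanh(-2.04) = -0.9667
tanh(-2.97) = -0.9947
result = [-0.7064, -0.9667, -0.9947]

[-0.7064, -0.9667, -0.9947]


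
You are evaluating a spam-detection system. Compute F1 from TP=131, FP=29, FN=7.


Precision = 131/160 = 0.8187
Recall = 131/138 = 0.9493
F1 = 2·P·R/(P+R) = 2·TP/(2·TP+FP+FN) = 262/(262+29+7) = 262/298 = 0.8792

0.8792


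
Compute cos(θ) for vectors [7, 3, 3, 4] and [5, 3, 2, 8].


A·B = 7·5 + 3·3 + 3·2 + 4·8 = 82
‖A‖ = √83 = 9.1104, ‖B‖ = √102 = 10.0995
cos = 82/(√83·√102) = 82/√8466 = 0.8912

0.8912


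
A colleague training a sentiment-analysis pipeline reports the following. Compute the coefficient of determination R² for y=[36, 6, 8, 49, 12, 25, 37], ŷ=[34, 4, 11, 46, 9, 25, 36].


ȳ = 24.7143
SS_res = Σ(y-ŷ)² = 36
SS_tot = Σ(y-ȳ)² = 1659.43
R² = 1 - SS_res/SS_tot = 1 - 0.0217 = 0.9783

0.9783


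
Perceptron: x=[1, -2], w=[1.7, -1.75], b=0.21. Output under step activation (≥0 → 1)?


z = (1)·(1.7) + (-2)·(-1.75) + 0.21
  = 5.41
step(z) = 1 (z≥0)

1


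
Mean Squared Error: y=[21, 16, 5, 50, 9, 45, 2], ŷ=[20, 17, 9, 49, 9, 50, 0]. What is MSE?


Squared errors: (21-20)²=1, (16-17)²=1, (5-9)²=16, (50-49)²=1, (9-9)²=0, (45-50)²=25, (2-0)²=4
Sum = 48
MSE = 48/7 = 48/7

48/7


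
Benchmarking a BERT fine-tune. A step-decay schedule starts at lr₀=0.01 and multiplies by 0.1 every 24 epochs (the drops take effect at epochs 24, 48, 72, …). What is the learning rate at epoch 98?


n_drops = ⌊98/24⌋ = 4
lr = 0.01·0.1^4 = 0.01·0.0001 = 0.000001

0.000001


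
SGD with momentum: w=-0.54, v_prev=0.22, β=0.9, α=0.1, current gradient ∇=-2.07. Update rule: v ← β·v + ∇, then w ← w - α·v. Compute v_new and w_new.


v_new = 0.9·0.22 - 2.07 = 0.198 - 2.07 = -1.872
w_new = -0.54 - 0.1·-1.872 = -0.54 + 0.1872 = -0.3528

v_new=-1.872, w_new=-0.3528


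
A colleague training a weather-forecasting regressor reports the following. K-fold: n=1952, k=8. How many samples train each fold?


Fold size = 1952/8 = 244
Training per fold = 1952 - 244 = 1708

1708


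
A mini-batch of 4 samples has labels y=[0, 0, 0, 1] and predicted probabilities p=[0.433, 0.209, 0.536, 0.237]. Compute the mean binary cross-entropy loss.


L[0] = -ln(1-0.433) = -ln(0.567) = 0.5674
L[1] = -ln(1-0.209) = -ln(0.791) = 0.2345
L[2] = -ln(1-0.536) = -ln(0.464) = 0.7679
L[3] = -ln(0.237) = 1.4397
mean = (0.5674 + 0.2345 + 0.7679 + 1.4397)/4 = 0.7524

0.7524


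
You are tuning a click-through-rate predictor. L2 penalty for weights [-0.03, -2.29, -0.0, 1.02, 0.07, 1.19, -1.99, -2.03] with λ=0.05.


‖w‖₂² = (-0.03)² + (-2.29)² + (-0.0)² + (1.02)² + (0.07)² + (1.19)² + (-1.99)² + (-2.03)²
     = 0.0009 + 5.2441 + 0 + 1.0404 + 0.0049 + 1.4161 + 3.9601 + 4.1209
     = 15.7874
λ·‖w‖₂² = 0.05·15.7874 = 0.78937

0.78937


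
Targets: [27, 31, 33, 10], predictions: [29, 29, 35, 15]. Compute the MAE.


Absolute errors: |27-29|=2, |31-29|=2, |33-35|=2, |10-15|=5
Sum = 11
MAE = 11/4 = 11/4

11/4


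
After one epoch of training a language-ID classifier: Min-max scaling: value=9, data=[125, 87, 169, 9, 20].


min=9, max=169
(9-9)/(169-9) = 0/160 = 0.0

0.0


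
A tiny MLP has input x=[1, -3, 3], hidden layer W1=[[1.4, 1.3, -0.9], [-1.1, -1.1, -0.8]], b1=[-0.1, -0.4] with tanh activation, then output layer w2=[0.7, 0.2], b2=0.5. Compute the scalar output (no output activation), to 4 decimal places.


z1[0] = (1.4)·(1) + (1.3)·(-3) + (-0.9)·(3) - 0.1 = -5.3
z1[1] = (-1.1)·(1) + (-1.1)·(-3) + (-0.8)·(3) - 0.4 = -0.6
h = tanh(z1) = [-1.0, -0.537]
output = (0.7)·(-1.0) + (0.2)·(-0.537) + 0.5 = -0.3074

-0.3074


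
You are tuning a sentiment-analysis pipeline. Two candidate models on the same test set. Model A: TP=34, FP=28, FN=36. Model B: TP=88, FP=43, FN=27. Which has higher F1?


Model A: P=34/62=0.5484, R=34/70=0.4857, F1=2PR/(P+R)=2TP/(2TP+FP+FN)=68/132=0.5152
Model B: P=88/131=0.6718, R=88/115=0.7652, F1=2PR/(P+R)=2TP/(2TP+FP+FN)=176/246=0.7154
0.5152 < 0.7154 → Model B

Model B


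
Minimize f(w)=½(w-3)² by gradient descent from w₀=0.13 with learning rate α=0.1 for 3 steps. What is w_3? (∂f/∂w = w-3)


step 1: grad = 0.13-3 = -2.87; w = 0.13 - 0.1·(-2.87) = 0.417
step 2: grad = 0.417-3 = -2.583; w = 0.417 - 0.1·(-2.583) = 0.6753
step 3: grad = 0.6753-3 = -2.3247; w = 0.6753 - 0.1·(-2.3247) = 0.90777

0.90777


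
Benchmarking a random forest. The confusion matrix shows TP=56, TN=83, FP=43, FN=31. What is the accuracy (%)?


Accuracy = (TP+TN)/(TP+TN+FP+FN)
= (56+83)/(213)
= 139/213 = 65.26%

65.26%


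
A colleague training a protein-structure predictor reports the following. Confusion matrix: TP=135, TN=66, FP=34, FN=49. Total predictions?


Total = TP + TN + FP + FN
= 135 + 66 + 34 + 49
= 284
(Predicted positive: 169, predicted negative: 115)

284


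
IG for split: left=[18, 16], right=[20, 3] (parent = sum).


Parent = [38, 19], H_parent = 0.9183
H_left = 0.9975 (n=34), H_right = 0.5586 (n=23)
H_children = (34/57)·0.9975 + (23/57)·0.5586 = 0.8204
IG = 0.9183 - 0.8204 = 0.0979

0.0979


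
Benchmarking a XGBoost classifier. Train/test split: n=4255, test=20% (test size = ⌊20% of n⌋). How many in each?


Test = ⌊4255·20/100⌋ = 851
Train = 4255 - 851 = 3404

Train: 3404, Test: 851


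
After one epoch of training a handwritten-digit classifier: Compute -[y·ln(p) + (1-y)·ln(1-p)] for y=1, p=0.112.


BCE = -[y·ln(p) + (1-y)·ln(1-p)]
= -1·ln(0.112) - 0
= -ln(0.112) = 2.1893

2.1893


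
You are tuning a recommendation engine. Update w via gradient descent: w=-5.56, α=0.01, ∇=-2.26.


w_new = w - α·∇
= -5.56 - 0.01·-2.26
= -5.56 + 0.0226
= -5.5374

-5.5374


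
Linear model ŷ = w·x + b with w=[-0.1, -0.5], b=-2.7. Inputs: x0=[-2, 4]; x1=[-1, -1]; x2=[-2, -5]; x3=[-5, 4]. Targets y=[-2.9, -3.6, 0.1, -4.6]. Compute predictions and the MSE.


ŷ0 = (-0.1)·(-2) + (-0.5)·(4) - 2.7 = -4.5
ŷ1 = (-0.1)·(-1) + (-0.5)·(-1) - 2.7 = -2.1
ŷ2 = (-0.1)·(-2) + (-0.5)·(-5) - 2.7 = 0.0
ŷ3 = (-0.1)·(-5) + (-0.5)·(4) - 2.7 = -4.2
errors² = [2.56, 2.25, 0.01, 0.16]
MSE = 4.9800/4 = 1.245

1.245


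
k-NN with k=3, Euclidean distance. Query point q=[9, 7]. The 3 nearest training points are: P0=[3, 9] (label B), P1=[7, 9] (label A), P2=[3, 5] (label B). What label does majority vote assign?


d(q,P0) = 6.3246  (label B)
d(q,P1) = 2.8284  (label A)
d(q,P2) = 6.3246  (label B)
Votes: A=1, B=2
Majority → B

B


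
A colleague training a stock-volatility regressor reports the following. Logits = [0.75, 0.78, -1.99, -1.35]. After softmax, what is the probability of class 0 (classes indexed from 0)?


Exponentials: e^0.75=2.117, e^0.78=2.1815, e^-1.99=0.1367, e^-1.35=0.2592
Sum = 4.6944
Softmax = [0.451, 0.4647, 0.0291, 0.0552]
p[0] = 2.117/4.6944 = 0.451

0.451


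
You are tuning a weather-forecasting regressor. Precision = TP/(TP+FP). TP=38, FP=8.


Precision = TP/(TP+FP)
= 38/(38+8)
= 38/46 = 82.61%

82.61%


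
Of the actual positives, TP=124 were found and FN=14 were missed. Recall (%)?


Recall = TP/(TP+FN)
= 124/(124+14)
= 124/138 = 89.86%

89.86%


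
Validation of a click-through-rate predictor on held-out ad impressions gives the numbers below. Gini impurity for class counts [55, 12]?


Probabilities: [55/67, 12/67] ≈ [0.8209, 0.1791]
Σpᵢ² = (3025 + 144)/67² = 3169/4489
Gini = 1 - Σpᵢ² = 1 - 3169/4489 = 0.2941

0.2941


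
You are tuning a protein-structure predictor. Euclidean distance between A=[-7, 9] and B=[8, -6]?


d = √((-7-8)² + (9+ 6)²)
  = √(225 + 225)
  = √450 = 21.2132

21.2132


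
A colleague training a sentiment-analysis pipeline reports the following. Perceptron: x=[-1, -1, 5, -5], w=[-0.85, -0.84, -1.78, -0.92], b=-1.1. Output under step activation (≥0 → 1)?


z = (-1)·(-0.85) + (-1)·(-0.84) + (5)·(-1.78) + (-5)·(-0.92) - 1.1
  = -3.71
step(z) = 0 (z<0)

0


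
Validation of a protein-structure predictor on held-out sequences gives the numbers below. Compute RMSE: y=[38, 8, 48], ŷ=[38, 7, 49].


MSE = 2/3 = 0.6667
RMSE = √(2/3) = 0.8165

0.8165


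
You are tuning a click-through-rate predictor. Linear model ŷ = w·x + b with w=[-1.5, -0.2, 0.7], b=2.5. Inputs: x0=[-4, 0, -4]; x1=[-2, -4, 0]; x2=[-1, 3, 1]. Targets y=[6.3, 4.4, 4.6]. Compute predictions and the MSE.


ŷ0 = (-1.5)·(-4) + (-0.2)·(0) + (0.7)·(-4) + 2.5 = 5.7
ŷ1 = (-1.5)·(-2) + (-0.2)·(-4) + (0.7)·(0) + 2.5 = 6.3
ŷ2 = (-1.5)·(-1) + (-0.2)·(3) + (0.7)·(1) + 2.5 = 4.1
errors² = [0.36, 3.61, 0.25]
MSE = 4.2200/3 = 1.4067

1.4067


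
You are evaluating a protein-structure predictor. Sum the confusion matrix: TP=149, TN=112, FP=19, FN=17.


Total = TP + TN + FP + FN
= 149 + 112 + 19 + 17
= 297
(Predicted positive: 168, predicted negative: 129)

297


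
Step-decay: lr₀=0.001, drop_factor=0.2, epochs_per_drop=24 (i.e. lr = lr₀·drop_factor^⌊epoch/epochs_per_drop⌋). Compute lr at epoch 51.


n_drops = ⌊51/24⌋ = 2
lr = 0.001·0.2^2 = 0.001·0.04 = 0.00004

0.00004


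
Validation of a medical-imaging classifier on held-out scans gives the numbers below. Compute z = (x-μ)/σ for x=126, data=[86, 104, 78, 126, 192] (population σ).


μ = 117.2, σ = 40.8823
z = (126 - 117.2)/40.8823 = 0.2153

0.2153


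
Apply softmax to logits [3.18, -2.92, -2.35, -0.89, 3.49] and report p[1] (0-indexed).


Exponentials: e^3.18=24.0468, e^-2.92=0.0539, e^-2.35=0.0954, e^-0.89=0.4107, e^3.49=32.7859
Sum = 57.3927
Softmax = [0.419, 0.0009, 0.0017, 0.0072, 0.5713]
p[1] = 0.0539/57.3927 = 0.0009

0.0009


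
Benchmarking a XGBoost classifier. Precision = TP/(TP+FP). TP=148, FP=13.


Precision = TP/(TP+FP)
= 148/(148+13)
= 148/161 = 91.93%

91.93%


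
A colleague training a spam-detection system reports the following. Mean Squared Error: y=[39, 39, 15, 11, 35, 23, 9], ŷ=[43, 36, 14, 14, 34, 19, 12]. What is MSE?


Squared errors: (39-43)²=16, (39-36)²=9, (15-14)²=1, (11-14)²=9, (35-34)²=1, (23-19)²=16, (9-12)²=9
Sum = 61
MSE = 61/7 = 61/7

61/7


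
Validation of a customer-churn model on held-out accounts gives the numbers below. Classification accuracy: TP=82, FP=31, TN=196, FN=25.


Accuracy = (TP+TN)/(TP+TN+FP+FN)
= (82+196)/(334)
= 278/334 = 83.23%

83.23%


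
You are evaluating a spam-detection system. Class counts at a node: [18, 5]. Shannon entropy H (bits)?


Probabilities: [18/23, 5/23] ≈ [0.7826, 0.2174]
H = -((18/23)·log₂(18/23) + (5/23)·log₂(5/23))
  = 0.7554 bits

0.7554 bits


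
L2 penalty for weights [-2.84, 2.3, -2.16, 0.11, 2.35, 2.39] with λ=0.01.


‖w‖₂² = (-2.84)² + (2.3)² + (-2.16)² + (0.11)² + (2.35)² + (2.39)²
     = 8.0656 + 5.29 + 4.6656 + 0.0121 + 5.5225 + 5.7121
     = 29.2679
λ·‖w‖₂² = 0.01·29.2679 = 0.292679

0.292679


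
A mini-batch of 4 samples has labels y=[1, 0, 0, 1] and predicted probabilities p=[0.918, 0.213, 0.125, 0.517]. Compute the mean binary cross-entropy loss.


L[0] = -ln(0.918) = 0.0856
L[1] = -ln(1-0.213) = -ln(0.787) = 0.2395
L[2] = -ln(1-0.125) = -ln(0.875) = 0.1335
L[3] = -ln(0.517) = 0.6597
mean = (0.0856 + 0.2395 + 0.1335 + 0.6597)/4 = 0.2796

0.2796


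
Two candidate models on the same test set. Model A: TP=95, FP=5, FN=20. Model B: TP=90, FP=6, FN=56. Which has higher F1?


Model A: P=95/100=0.95, R=95/115=0.8261, F1=2PR/(P+R)=2TP/(2TP+FP+FN)=190/215=0.8837
Model B: P=90/96=0.9375, R=90/146=0.6164, F1=2PR/(P+R)=2TP/(2TP+FP+FN)=180/242=0.7438
0.8837 > 0.7438 → Model A

Model A


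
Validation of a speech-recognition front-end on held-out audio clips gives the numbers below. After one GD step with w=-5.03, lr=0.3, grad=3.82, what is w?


w_new = w - α·∇
= -5.03 - 0.3·3.82
= -5.03 - 1.146
= -6.176

-6.176


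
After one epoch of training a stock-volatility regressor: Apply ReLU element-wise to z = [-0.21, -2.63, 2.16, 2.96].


ReLU(-0.21) = max(0, -0.21) = 0.0
ReLU(-2.63) = max(0, -2.63) = 0.0
ReLU(2.16) = max(0, 2.16) = 2.16
ReLU(2.96) = max(0, 2.96) = 2.96
result = [0.0, 0.0, 2.16, 2.96]

[0.0, 0.0, 2.16, 2.96]


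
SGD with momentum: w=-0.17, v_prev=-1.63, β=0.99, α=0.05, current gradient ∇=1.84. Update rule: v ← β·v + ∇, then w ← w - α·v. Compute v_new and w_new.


v_new = 0.99·-1.63 + 1.84 = -1.6137 + 1.84 = 0.2263
w_new = -0.17 - 0.05·0.2263 = -0.17 - 0.011315 = -0.181315

v_new=0.2263, w_new=-0.181315


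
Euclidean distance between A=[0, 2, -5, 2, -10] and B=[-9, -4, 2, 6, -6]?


d = √((0+ 9)² + (2+ 4)² + (-5-2)² + (2-6)² + (-10+ 6)²)
  = √(81 + 36 + 49 + 16 + 16)
  = √198 = 14.0712

14.0712


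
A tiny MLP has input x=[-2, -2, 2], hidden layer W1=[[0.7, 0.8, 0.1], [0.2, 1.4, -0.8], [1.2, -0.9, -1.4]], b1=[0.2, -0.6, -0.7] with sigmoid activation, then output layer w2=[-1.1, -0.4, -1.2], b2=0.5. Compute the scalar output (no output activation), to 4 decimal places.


z1[0] = (0.7)·(-2) + (0.8)·(-2) + (0.1)·(2) + 0.2 = -2.6
z1[1] = (0.2)·(-2) + (1.4)·(-2) + (-0.8)·(2) - 0.6 = -5.4
z1[2] = (1.2)·(-2) + (-0.9)·(-2) + (-1.4)·(2) - 0.7 = -4.1
h = sigmoid(z1) = [0.0691, 0.0045, 0.0163]
output = (-1.1)·(0.0691) + (-0.4)·(0.0045) + (-1.2)·(0.0163) + 0.5 = 0.4026

0.4026


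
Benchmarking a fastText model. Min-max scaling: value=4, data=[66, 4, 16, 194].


min=4, max=194
(4-4)/(194-4) = 0/190 = 0.0

0.0


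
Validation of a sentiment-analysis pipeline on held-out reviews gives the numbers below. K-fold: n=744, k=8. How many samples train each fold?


Fold size = 744/8 = 93
Training per fold = 744 - 93 = 651

651


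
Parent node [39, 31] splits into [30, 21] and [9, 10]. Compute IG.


Parent = [39, 31], H_parent = 0.9906
H_left = 0.9774 (n=51), H_right = 0.998 (n=19)
H_children = (51/70)·0.9774 + (19/70)·0.998 = 0.983
IG = 0.9906 - 0.983 = 0.0076

0.0076


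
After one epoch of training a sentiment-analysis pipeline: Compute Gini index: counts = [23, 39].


Probabilities: [23/62, 39/62] ≈ [0.371, 0.629]
Σpᵢ² = (529 + 1521)/62² = 2050/3844
Gini = 1 - Σpᵢ² = 1 - 2050/3844 = 0.4667

0.4667


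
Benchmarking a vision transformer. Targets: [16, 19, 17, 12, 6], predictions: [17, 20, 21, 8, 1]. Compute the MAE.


Absolute errors: |16-17|=1, |19-20|=1, |17-21|=4, |12-8|=4, |6-1|=5
Sum = 15
MAE = 15/5 = 3

3


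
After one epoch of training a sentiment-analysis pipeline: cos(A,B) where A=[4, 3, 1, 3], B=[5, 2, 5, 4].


A·B = 4·5 + 3·2 + 1·5 + 3·4 = 43
‖A‖ = √35 = 5.9161, ‖B‖ = √70 = 8.3666
cos = 43/(√35·√70) = 43/√2450 = 0.8687

0.8687


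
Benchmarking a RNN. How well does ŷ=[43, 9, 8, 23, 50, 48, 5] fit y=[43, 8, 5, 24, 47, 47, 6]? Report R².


ȳ = 25.7143
SS_res = Σ(y-ŷ)² = 22
SS_tot = Σ(y-ȳ)² = 2339.43
R² = 1 - SS_res/SS_tot = 1 - 0.0094 = 0.9906

0.9906


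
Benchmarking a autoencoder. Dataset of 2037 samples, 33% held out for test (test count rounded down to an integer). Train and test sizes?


Test = ⌊2037·33/100⌋ = 672
Train = 2037 - 672 = 1365

Train: 1365, Test: 672


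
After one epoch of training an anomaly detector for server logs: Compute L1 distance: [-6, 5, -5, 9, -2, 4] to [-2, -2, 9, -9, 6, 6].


d = |-6+ 2| + |5+ 2| + |-5-9| + |9+ 9| + |-2-6| + |4-6|
  = 4 + 7 + 14 + 18 + 8 + 2
  = 53

53


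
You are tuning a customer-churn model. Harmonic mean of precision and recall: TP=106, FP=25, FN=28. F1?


Precision = 106/131 = 0.8092
Recall = 106/134 = 0.791
F1 = 2·P·R/(P+R) = 2·TP/(2·TP+FP+FN) = 212/(212+25+28) = 212/265 = 0.8

0.8


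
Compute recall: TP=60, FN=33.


Recall = TP/(TP+FN)
= 60/(60+33)
= 60/93 = 64.52%

64.52%


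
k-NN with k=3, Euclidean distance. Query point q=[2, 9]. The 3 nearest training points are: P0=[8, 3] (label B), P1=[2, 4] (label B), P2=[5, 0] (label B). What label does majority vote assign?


d(q,P0) = 8.4853  (label B)
d(q,P1) = 5.0  (label B)
d(q,P2) = 9.4868  (label B)
Votes: A=0, B=3
Majority → B

B


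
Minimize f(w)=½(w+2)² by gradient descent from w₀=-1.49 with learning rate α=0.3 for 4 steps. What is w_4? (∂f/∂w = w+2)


step 1: grad = -1.49+2 = 0.51; w = -1.49 - 0.3·(0.51) = -1.643
step 2: grad = -1.643+2 = 0.357; w = -1.643 - 0.3·(0.357) = -1.7501
step 3: grad = -1.7501+2 = 0.2499; w = -1.7501 - 0.3·(0.2499) = -1.82507
step 4: grad = -1.82507+2 = 0.17493; w = -1.82507 - 0.3·(0.17493) = -1.877549

-1.877549


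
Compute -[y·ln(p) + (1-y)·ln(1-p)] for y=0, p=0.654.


BCE = -[y·ln(p) + (1-y)·ln(1-p)]
= -0 - 1·ln(1-0.654)
= -ln(0.346) = 1.0613

1.0613


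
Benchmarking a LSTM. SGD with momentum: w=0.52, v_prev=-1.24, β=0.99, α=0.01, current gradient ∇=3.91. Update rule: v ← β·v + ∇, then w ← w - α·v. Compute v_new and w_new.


v_new = 0.99·-1.24 + 3.91 = -1.2276 + 3.91 = 2.6824
w_new = 0.52 - 0.01·2.6824 = 0.52 - 0.026824 = 0.493176

v_new=2.6824, w_new=0.493176


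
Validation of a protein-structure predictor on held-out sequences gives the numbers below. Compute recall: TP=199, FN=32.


Recall = TP/(TP+FN)
= 199/(199+32)
= 199/231 = 86.15%

86.15%


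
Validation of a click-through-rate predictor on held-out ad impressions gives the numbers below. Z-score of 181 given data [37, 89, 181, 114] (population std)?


μ = 105.25, σ = 51.8091
z = (181 - 105.25)/51.8091 = 1.4621

1.4621


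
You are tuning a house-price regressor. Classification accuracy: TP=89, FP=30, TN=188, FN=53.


Accuracy = (TP+TN)/(TP+TN+FP+FN)
= (89+188)/(360)
= 277/360 = 76.94%

76.94%


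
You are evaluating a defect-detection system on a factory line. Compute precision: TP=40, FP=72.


Precision = TP/(TP+FP)
= 40/(40+72)
= 40/112 = 35.71%

35.71%


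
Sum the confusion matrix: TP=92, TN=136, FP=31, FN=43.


Total = TP + TN + FP + FN
= 92 + 136 + 31 + 43
= 302
(Predicted positive: 123, predicted negative: 179)

302


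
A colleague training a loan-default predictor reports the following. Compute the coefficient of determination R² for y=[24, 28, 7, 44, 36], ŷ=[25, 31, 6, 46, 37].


ȳ = 27.8
SS_res = Σ(y-ŷ)² = 16
SS_tot = Σ(y-ȳ)² = 776.8
R² = 1 - SS_res/SS_tot = 1 - 0.0206 = 0.9794

0.9794


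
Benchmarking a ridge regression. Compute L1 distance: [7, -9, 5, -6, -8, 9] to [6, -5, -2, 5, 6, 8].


d = |7-6| + |-9+ 5| + |5+ 2| + |-6-5| + |-8-6| + |9-8|
  = 1 + 4 + 7 + 11 + 14 + 1
  = 38

38


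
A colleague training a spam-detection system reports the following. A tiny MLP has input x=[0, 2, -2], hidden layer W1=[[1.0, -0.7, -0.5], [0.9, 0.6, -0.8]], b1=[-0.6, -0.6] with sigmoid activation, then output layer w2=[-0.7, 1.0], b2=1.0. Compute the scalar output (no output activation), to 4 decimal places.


z1[0] = (1.0)·(0) + (-0.7)·(2) + (-0.5)·(-2) - 0.6 = -1.0
z1[1] = (0.9)·(0) + (0.6)·(2) + (-0.8)·(-2) - 0.6 = 2.2
h = sigmoid(z1) = [0.2689, 0.9002]
output = (-0.7)·(0.2689) + (1.0)·(0.9002) + 1.0 = 1.712

1.712


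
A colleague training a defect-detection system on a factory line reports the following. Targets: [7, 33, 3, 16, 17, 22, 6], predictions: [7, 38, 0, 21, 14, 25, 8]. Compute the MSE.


Squared errors: (7-7)²=0, (33-38)²=25, (3-0)²=9, (16-21)²=25, (17-14)²=9, (22-25)²=9, (6-8)²=4
Sum = 81
MSE = 81/7 = 81/7

81/7


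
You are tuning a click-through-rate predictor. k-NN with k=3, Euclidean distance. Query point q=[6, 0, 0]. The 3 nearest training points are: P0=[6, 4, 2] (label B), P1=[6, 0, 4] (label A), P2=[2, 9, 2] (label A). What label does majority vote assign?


d(q,P0) = 4.4721  (label B)
d(q,P1) = 4.0  (label A)
d(q,P2) = 10.0499  (label A)
Votes: A=2, B=1
Majority → A

A


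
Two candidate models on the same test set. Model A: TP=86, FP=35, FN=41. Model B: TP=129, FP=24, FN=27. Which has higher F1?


Model A: P=86/121=0.7107, R=86/127=0.6772, F1=2PR/(P+R)=2TP/(2TP+FP+FN)=172/248=0.6935
Model B: P=129/153=0.8431, R=129/156=0.8269, F1=2PR/(P+R)=2TP/(2TP+FP+FN)=258/309=0.835
0.6935 < 0.835 → Model B

Model B


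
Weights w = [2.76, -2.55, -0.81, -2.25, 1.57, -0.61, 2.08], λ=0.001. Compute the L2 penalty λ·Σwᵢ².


‖w‖₂² = (2.76)² + (-2.55)² + (-0.81)² + (-2.25)² + (1.57)² + (-0.61)² + (2.08)²
     = 7.6176 + 6.5025 + 0.6561 + 5.0625 + 2.4649 + 0.3721 + 4.3264
     = 27.0021
λ·‖w‖₂² = 0.001·27.0021 = 0.027002

0.027002


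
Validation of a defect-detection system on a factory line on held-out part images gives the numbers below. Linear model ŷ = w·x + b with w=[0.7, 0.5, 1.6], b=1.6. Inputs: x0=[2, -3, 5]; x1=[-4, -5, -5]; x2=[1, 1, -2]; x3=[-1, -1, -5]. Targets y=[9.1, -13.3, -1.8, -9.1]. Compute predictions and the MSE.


ŷ0 = (0.7)·(2) + (0.5)·(-3) + (1.6)·(5) + 1.6 = 9.5
ŷ1 = (0.7)·(-4) + (0.5)·(-5) + (1.6)·(-5) + 1.6 = -11.7
ŷ2 = (0.7)·(1) + (0.5)·(1) + (1.6)·(-2) + 1.6 = -0.4
ŷ3 = (0.7)·(-1) + (0.5)·(-1) + (1.6)·(-5) + 1.6 = -7.6
errors² = [0.16, 2.56, 1.96, 2.25]
MSE = 6.9300/4 = 1.7325

1.7325


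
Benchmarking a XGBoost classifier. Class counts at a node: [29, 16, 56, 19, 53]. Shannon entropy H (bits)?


Probabilities: [29/173, 16/173, 56/173, 19/173, 53/173] ≈ [0.1676, 0.0925, 0.3237, 0.1098, 0.3064]
H = -((29/173)·log₂(29/173) + (16/173)·log₂(16/173) + (56/173)·log₂(56/173) + (19/173)·log₂(19/173) + (53/173)·log₂(53/173))
  = 2.1492 bits

2.1492 bits


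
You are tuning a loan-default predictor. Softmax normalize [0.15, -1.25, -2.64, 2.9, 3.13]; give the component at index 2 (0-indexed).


Exponentials: e^0.15=1.1618, e^-1.25=0.2865, e^-2.64=0.0714, e^2.9=18.1741, e^3.13=22.874
Sum = 42.5678
Softmax = [0.0273, 0.0067, 0.0017, 0.4269, 0.5374]
p[2] = 0.0714/42.5678 = 0.0017

0.0017


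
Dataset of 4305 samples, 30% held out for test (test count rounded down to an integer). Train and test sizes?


Test = ⌊4305·30/100⌋ = 1291
Train = 4305 - 1291 = 3014

Train: 3014, Test: 1291


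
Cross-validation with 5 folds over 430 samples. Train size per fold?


Fold size = 430/5 = 86
Training per fold = 430 - 86 = 344

344


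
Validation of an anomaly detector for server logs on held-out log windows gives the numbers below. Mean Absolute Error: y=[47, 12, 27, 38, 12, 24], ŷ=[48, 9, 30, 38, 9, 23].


Absolute errors: |47-48|=1, |12-9|=3, |27-30|=3, |38-38|=0, |12-9|=3, |24-23|=1
Sum = 11
MAE = 11/6 = 11/6

11/6


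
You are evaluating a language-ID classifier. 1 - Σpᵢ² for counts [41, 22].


Probabilities: [41/63, 22/63] ≈ [0.6508, 0.3492]
Σpᵢ² = (1681 + 484)/63² = 2165/3969
Gini = 1 - Σpᵢ² = 1 - 2165/3969 = 0.4545

0.4545
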